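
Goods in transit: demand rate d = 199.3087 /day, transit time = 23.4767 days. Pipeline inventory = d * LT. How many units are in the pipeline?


Pipeline = 199.3087 * 23.4767 = 4679.1106

4679.1106 units


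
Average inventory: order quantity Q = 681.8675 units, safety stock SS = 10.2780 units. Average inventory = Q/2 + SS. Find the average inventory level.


Q/2 = 340.9337
Avg = 340.9337 + 10.2780 = 351.2117

351.2117 units


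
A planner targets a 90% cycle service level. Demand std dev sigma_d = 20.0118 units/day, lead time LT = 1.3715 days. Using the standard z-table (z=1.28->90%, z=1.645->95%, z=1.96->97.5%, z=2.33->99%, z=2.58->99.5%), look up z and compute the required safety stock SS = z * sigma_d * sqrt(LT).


From the table, SL = 90% corresponds to z = 1.28
sqrt(LT) = sqrt(1.3715) = 1.1711
SS = 1.28 * 20.0118 * 1.1711 = 29.9981

29.9981 units


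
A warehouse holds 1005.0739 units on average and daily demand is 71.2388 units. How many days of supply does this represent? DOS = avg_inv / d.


DOS = 1005.0739 / 71.2388 = 14.1085

14.1085 days


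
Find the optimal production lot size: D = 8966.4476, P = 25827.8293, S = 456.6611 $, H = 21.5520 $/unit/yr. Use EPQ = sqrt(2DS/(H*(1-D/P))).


1 - D/P = 1 - 0.3472 = 0.6528
H*(1-D/P) = 14.0700
2DS = 8189255.6482
EPQ = sqrt(582038.3463) = 762.9144

762.9144 units


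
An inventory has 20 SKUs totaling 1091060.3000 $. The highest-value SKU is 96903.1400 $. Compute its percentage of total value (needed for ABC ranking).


Top item = 96903.1400
Total = 1091060.3000
Percentage = 96903.1400 / 1091060.3000 * 100 = 8.8816

8.8816%


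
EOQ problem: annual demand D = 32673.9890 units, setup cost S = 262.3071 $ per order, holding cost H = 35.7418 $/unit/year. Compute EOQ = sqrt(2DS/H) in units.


2*D*S = 2 * 32673.9890 * 262.3071 = 17141238.6000
2*D*S/H = 479585.2084
EOQ = sqrt(479585.2084) = 692.5209

692.5209 units


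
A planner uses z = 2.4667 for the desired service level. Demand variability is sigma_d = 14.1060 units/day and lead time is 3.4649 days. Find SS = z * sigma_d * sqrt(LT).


sqrt(LT) = sqrt(3.4649) = 1.8614
SS = 2.4667 * 14.1060 * 1.8614 = 64.7688

64.7688 units


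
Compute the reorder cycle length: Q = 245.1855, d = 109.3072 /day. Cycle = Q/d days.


Cycle = 245.1855 / 109.3072 = 2.2431

2.2431 days


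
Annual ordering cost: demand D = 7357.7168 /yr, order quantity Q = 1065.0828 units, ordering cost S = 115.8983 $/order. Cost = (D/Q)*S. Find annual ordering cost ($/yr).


Number of orders = D/Q = 6.9081
Cost = 6.9081 * 115.8983 = 800.6390

800.6390 $/yr


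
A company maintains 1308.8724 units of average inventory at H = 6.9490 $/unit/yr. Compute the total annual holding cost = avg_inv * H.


Cost = 1308.8724 * 6.9490 = 9095.3543

9095.3543 $/yr


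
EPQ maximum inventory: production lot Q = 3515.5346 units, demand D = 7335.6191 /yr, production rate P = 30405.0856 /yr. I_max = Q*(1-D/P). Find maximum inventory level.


D/P = 0.2413
1 - D/P = 0.7587
I_max = 3515.5346 * 0.7587 = 2667.3665

2667.3665 units


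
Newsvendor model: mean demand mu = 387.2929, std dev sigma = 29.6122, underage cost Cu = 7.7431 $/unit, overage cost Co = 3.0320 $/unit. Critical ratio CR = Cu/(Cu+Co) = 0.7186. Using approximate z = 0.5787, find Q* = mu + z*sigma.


CR = Cu/(Cu+Co) = 7.7431/(7.7431+3.0320) = 0.7186
z = 0.5787
Q* = 387.2929 + 0.5787 * 29.6122 = 404.4295

404.4295 units


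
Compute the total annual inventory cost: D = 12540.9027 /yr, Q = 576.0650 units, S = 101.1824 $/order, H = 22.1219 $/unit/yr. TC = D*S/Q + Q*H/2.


Ordering cost = D*S/Q = 2202.7352
Holding cost = Q*H/2 = 6371.8262
TC = 2202.7352 + 6371.8262 = 8574.5613

8574.5613 $/yr


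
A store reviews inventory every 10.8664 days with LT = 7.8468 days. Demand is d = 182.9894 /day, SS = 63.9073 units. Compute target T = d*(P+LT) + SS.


P + LT = 18.7132
d*(P+LT) = 182.9894 * 18.7132 = 3424.3172
T = 3424.3172 + 63.9073 = 3488.2245

3488.2245 units


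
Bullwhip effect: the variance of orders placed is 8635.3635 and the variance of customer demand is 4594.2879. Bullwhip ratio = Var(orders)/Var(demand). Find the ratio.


BW = 8635.3635 / 4594.2879 = 1.8796

1.8796


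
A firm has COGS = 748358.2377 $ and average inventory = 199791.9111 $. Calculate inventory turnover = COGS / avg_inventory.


Turnover = 748358.2377 / 199791.9111 = 3.7457

3.7457


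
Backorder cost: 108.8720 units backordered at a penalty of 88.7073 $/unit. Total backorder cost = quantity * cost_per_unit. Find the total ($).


Total = 108.8720 * 88.7073 = 9657.7412

9657.7412 $


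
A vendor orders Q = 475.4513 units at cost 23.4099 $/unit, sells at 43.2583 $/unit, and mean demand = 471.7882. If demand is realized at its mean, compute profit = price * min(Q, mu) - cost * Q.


Sales at mu = min(475.4513, 471.7882) = 471.7882
Revenue = 43.2583 * 471.7882 = 20408.7555
Total cost = 23.4099 * 475.4513 = 11130.2674
Profit = 20408.7555 - 11130.2674 = 9278.4881

9278.4881 $


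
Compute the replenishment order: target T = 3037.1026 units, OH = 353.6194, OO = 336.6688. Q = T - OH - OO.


Inventory position = OH + OO = 353.6194 + 336.6688 = 690.2882
Q = 3037.1026 - 690.2882 = 2346.8144

2346.8144 units


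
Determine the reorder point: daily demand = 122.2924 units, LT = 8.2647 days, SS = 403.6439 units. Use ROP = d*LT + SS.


d*LT = 122.2924 * 8.2647 = 1010.7100
ROP = 1010.7100 + 403.6439 = 1414.3539

1414.3539 units


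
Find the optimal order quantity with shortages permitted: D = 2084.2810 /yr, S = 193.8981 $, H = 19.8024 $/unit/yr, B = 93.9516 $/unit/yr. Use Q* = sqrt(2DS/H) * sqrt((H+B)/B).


sqrt(2DS/H) = 202.0324
sqrt((H+B)/B) = 1.1004
Q* = 202.0324 * 1.1004 = 222.3065

222.3065 units


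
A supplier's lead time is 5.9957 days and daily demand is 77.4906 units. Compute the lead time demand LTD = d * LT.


LTD = 77.4906 * 5.9957 = 464.6104

464.6104 units


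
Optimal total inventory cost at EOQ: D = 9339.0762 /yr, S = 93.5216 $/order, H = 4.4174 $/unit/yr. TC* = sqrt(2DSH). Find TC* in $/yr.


2*D*S*H = 7716361.5751
TC* = sqrt(7716361.5751) = 2777.8340

2777.8340 $/yr


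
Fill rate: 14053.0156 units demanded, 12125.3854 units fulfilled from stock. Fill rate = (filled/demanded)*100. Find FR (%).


FR = 12125.3854 / 14053.0156 * 100 = 86.2832

86.2832%


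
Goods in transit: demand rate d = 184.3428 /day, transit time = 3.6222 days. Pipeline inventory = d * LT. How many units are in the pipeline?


Pipeline = 184.3428 * 3.6222 = 667.7265

667.7265 units


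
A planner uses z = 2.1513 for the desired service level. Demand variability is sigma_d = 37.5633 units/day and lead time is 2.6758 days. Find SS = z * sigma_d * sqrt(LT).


sqrt(LT) = sqrt(2.6758) = 1.6358
SS = 2.1513 * 37.5633 * 1.6358 = 132.1879

132.1879 units


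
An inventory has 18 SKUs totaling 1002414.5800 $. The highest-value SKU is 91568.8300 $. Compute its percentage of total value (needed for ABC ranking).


Top item = 91568.8300
Total = 1002414.5800
Percentage = 91568.8300 / 1002414.5800 * 100 = 9.1348

9.1348%


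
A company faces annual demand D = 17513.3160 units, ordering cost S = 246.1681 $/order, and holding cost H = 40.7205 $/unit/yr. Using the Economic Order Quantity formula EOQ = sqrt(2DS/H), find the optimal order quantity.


2*D*S = 2 * 17513.3160 * 246.1681 = 8622439.4488
2*D*S/H = 211746.8953
EOQ = sqrt(211746.8953) = 460.1596

460.1596 units


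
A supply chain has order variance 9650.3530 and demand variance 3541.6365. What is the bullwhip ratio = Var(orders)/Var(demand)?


BW = 9650.3530 / 3541.6365 = 2.7248

2.7248


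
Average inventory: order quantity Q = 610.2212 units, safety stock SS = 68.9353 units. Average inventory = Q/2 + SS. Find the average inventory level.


Q/2 = 305.1106
Avg = 305.1106 + 68.9353 = 374.0459

374.0459 units


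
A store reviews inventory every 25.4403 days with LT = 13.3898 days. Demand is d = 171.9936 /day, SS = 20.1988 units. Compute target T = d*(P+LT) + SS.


P + LT = 38.8301
d*(P+LT) = 171.9936 * 38.8301 = 6678.5287
T = 6678.5287 + 20.1988 = 6698.7275

6698.7275 units


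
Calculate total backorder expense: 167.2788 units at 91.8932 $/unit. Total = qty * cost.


Total = 167.2788 * 91.8932 = 15371.7842

15371.7842 $


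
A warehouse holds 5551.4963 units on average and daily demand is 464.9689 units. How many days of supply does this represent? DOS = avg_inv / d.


DOS = 5551.4963 / 464.9689 = 11.9395

11.9395 days


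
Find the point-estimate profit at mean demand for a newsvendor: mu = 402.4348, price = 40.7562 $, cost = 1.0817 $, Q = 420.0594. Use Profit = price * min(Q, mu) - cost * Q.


Sales at mu = min(420.0594, 402.4348) = 402.4348
Revenue = 40.7562 * 402.4348 = 16401.7132
Total cost = 1.0817 * 420.0594 = 454.3783
Profit = 16401.7132 - 454.3783 = 15947.3349

15947.3349 $


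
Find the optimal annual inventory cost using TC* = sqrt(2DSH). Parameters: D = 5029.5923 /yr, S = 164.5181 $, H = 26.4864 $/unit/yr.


2*D*S*H = 43832818.4715
TC* = sqrt(43832818.4715) = 6620.6358

6620.6358 $/yr


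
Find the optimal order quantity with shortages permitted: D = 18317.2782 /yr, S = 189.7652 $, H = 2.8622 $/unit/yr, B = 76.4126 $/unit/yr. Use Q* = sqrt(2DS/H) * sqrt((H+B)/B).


sqrt(2DS/H) = 1558.4891
sqrt((H+B)/B) = 1.0186
Q* = 1558.4891 * 1.0186 = 1587.4091

1587.4091 units


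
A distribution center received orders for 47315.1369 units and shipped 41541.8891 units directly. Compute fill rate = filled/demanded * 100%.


FR = 41541.8891 / 47315.1369 * 100 = 87.7983

87.7983%


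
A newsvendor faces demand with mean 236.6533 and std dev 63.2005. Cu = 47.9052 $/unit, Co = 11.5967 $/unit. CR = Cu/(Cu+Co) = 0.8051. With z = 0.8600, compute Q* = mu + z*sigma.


CR = Cu/(Cu+Co) = 47.9052/(47.9052+11.5967) = 0.8051
z = 0.8600
Q* = 236.6533 + 0.8600 * 63.2005 = 291.0057

291.0057 units


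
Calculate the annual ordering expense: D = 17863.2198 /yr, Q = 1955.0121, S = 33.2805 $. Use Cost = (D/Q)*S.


Number of orders = D/Q = 9.1371
Cost = 9.1371 * 33.2805 = 304.0886

304.0886 $/yr


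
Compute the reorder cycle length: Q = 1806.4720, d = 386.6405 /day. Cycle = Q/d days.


Cycle = 1806.4720 / 386.6405 = 4.6722

4.6722 days


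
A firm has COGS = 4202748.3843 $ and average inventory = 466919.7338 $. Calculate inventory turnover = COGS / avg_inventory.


Turnover = 4202748.3843 / 466919.7338 = 9.0010

9.0010


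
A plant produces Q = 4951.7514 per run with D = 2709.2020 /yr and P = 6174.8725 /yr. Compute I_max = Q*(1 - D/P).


D/P = 0.4387
1 - D/P = 0.5613
I_max = 4951.7514 * 0.5613 = 2779.1892

2779.1892 units


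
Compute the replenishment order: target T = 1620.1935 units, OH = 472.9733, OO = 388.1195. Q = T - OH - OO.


Inventory position = OH + OO = 472.9733 + 388.1195 = 861.0928
Q = 1620.1935 - 861.0928 = 759.1007

759.1007 units


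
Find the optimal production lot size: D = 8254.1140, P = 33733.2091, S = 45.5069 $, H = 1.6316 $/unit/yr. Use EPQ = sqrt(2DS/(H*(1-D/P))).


1 - D/P = 1 - 0.2447 = 0.7553
H*(1-D/P) = 1.2324
2DS = 751238.2808
EPQ = sqrt(609589.7726) = 780.7623

780.7623 units


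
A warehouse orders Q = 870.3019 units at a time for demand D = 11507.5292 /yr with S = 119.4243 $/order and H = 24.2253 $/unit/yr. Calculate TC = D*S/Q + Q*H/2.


Ordering cost = D*S/Q = 1579.0826
Holding cost = Q*H/2 = 10541.6623
TC = 1579.0826 + 10541.6623 = 12120.7449

12120.7449 $/yr


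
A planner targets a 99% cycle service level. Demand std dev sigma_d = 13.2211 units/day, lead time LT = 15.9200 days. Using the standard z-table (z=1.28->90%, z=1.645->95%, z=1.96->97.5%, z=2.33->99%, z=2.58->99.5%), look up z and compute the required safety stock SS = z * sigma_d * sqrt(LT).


From the table, SL = 99% corresponds to z = 2.33
sqrt(LT) = sqrt(15.9200) = 3.9900
SS = 2.33 * 13.2211 * 3.9900 = 122.9122

122.9122 units


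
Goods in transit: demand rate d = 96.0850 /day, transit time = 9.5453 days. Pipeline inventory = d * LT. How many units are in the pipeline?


Pipeline = 96.0850 * 9.5453 = 917.1602

917.1602 units


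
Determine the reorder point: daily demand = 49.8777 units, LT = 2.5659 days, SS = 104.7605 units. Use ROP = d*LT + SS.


d*LT = 49.8777 * 2.5659 = 127.9812
ROP = 127.9812 + 104.7605 = 232.7417

232.7417 units


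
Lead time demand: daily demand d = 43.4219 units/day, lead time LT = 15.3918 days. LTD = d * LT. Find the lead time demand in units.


LTD = 43.4219 * 15.3918 = 668.3412

668.3412 units


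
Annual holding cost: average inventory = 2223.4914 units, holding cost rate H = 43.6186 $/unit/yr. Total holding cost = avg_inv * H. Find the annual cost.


Cost = 2223.4914 * 43.6186 = 96985.5820

96985.5820 $/yr


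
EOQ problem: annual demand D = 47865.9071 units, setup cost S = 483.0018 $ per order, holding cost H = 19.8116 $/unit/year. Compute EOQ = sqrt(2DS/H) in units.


2*D*S = 2 * 47865.9071 * 483.0018 = 46238638.5759
2*D*S/H = 2333917.4310
EOQ = sqrt(2333917.4310) = 1527.7164

1527.7164 units


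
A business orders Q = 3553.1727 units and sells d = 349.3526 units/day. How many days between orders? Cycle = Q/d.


Cycle = 3553.1727 / 349.3526 = 10.1707

10.1707 days


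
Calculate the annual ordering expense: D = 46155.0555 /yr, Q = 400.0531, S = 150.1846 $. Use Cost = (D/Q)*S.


Number of orders = D/Q = 115.3723
Cost = 115.3723 * 150.1846 = 17327.1462

17327.1462 $/yr


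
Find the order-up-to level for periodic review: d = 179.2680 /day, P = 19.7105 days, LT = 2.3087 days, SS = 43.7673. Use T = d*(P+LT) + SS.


P + LT = 22.0192
d*(P+LT) = 179.2680 * 22.0192 = 3947.3379
T = 3947.3379 + 43.7673 = 3991.1052

3991.1052 units


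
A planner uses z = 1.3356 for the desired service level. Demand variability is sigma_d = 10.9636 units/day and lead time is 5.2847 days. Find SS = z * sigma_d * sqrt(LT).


sqrt(LT) = sqrt(5.2847) = 2.2988
SS = 1.3356 * 10.9636 * 2.2988 = 33.6620

33.6620 units


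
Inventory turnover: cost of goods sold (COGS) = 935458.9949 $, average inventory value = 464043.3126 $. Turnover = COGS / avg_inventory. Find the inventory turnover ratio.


Turnover = 935458.9949 / 464043.3126 = 2.0159

2.0159


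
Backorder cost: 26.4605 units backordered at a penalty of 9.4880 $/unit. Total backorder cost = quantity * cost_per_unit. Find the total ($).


Total = 26.4605 * 9.4880 = 251.0572

251.0572 $


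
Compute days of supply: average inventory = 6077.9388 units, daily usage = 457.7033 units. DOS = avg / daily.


DOS = 6077.9388 / 457.7033 = 13.2792

13.2792 days


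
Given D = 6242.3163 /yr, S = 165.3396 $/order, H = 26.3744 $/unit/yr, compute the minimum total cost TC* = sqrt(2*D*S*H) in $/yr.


2*D*S*H = 54442146.2036
TC* = sqrt(54442146.2036) = 7378.4921

7378.4921 $/yr


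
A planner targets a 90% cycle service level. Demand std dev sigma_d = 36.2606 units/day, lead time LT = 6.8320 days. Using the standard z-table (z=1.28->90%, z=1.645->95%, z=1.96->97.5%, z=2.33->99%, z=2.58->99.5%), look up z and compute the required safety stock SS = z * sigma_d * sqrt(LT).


From the table, SL = 90% corresponds to z = 1.28
sqrt(LT) = sqrt(6.8320) = 2.6138
SS = 1.28 * 36.2606 * 2.6138 = 121.3162

121.3162 units


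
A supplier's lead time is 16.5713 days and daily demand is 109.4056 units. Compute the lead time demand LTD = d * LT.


LTD = 109.4056 * 16.5713 = 1812.9930

1812.9930 units


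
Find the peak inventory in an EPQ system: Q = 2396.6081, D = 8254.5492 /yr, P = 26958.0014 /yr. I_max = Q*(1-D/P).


D/P = 0.3062
1 - D/P = 0.6938
I_max = 2396.6081 * 0.6938 = 1662.7659

1662.7659 units


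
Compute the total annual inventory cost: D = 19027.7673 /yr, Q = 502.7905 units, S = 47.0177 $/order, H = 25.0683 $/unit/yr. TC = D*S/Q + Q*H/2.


Ordering cost = D*S/Q = 1779.3531
Holding cost = Q*H/2 = 6302.0515
TC = 1779.3531 + 6302.0515 = 8081.4047

8081.4047 $/yr


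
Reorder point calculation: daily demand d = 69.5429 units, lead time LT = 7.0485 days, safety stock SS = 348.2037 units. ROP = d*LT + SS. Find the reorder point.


d*LT = 69.5429 * 7.0485 = 490.1731
ROP = 490.1731 + 348.2037 = 838.3768

838.3768 units


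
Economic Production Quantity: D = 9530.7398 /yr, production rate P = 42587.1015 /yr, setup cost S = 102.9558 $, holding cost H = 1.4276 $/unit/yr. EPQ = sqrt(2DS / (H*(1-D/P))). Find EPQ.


1 - D/P = 1 - 0.2238 = 0.7762
H*(1-D/P) = 1.1081
2DS = 1962489.8814
EPQ = sqrt(1771021.8438) = 1330.7974

1330.7974 units


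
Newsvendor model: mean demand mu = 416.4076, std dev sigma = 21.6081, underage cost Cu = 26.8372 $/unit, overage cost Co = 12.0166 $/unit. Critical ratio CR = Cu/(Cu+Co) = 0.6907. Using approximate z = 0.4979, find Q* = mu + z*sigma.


CR = Cu/(Cu+Co) = 26.8372/(26.8372+12.0166) = 0.6907
z = 0.4979
Q* = 416.4076 + 0.4979 * 21.6081 = 427.1663

427.1663 units


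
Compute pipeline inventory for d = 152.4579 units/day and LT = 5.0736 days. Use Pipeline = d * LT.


Pipeline = 152.4579 * 5.0736 = 773.5104

773.5104 units


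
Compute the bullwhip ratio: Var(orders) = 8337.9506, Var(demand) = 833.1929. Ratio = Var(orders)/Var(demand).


BW = 8337.9506 / 833.1929 = 10.0072

10.0072


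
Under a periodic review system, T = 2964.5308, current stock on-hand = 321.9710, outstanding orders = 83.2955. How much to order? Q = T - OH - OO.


Inventory position = OH + OO = 321.9710 + 83.2955 = 405.2665
Q = 2964.5308 - 405.2665 = 2559.2643

2559.2643 units


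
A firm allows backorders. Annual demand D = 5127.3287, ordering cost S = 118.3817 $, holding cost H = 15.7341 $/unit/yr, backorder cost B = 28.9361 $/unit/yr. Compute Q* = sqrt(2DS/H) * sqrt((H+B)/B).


sqrt(2DS/H) = 277.7678
sqrt((H+B)/B) = 1.2425
Q* = 277.7678 * 1.2425 = 345.1206

345.1206 units


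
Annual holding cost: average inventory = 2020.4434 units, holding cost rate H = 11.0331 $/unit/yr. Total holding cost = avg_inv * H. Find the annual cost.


Cost = 2020.4434 * 11.0331 = 22291.7541

22291.7541 $/yr


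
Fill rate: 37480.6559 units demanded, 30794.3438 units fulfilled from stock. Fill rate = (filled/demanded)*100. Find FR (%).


FR = 30794.3438 / 37480.6559 * 100 = 82.1606

82.1606%


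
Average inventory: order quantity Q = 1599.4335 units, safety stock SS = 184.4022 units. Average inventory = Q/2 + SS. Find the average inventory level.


Q/2 = 799.7168
Avg = 799.7168 + 184.4022 = 984.1190

984.1190 units


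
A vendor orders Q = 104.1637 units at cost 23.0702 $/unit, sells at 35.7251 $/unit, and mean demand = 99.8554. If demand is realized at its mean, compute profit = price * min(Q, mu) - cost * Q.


Sales at mu = min(104.1637, 99.8554) = 99.8554
Revenue = 35.7251 * 99.8554 = 3567.3442
Total cost = 23.0702 * 104.1637 = 2403.0774
Profit = 3567.3442 - 2403.0774 = 1164.2668

1164.2668 $


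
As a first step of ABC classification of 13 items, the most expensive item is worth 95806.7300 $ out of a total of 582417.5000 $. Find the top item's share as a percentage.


Top item = 95806.7300
Total = 582417.5000
Percentage = 95806.7300 / 582417.5000 * 100 = 16.4498

16.4498%


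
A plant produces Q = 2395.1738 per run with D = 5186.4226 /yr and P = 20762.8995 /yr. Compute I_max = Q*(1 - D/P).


D/P = 0.2498
1 - D/P = 0.7502
I_max = 2395.1738 * 0.7502 = 1796.8767

1796.8767 units


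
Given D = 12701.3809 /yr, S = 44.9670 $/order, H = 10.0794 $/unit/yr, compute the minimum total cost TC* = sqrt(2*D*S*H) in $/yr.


2*D*S*H = 11513557.4062
TC* = sqrt(11513557.4062) = 3393.1633

3393.1633 $/yr


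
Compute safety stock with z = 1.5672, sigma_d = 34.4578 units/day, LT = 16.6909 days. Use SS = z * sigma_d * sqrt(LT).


sqrt(LT) = sqrt(16.6909) = 4.0854
SS = 1.5672 * 34.4578 * 4.0854 = 220.6235

220.6235 units


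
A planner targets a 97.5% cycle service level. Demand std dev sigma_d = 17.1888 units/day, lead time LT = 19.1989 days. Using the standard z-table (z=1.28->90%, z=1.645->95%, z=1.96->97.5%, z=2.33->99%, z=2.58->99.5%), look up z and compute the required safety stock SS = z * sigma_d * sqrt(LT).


From the table, SL = 97.5% corresponds to z = 1.96
sqrt(LT) = sqrt(19.1989) = 4.3817
SS = 1.96 * 17.1888 * 4.3817 = 147.6182

147.6182 units


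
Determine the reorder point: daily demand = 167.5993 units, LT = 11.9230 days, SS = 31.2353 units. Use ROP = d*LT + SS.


d*LT = 167.5993 * 11.9230 = 1998.2865
ROP = 1998.2865 + 31.2353 = 2029.5218

2029.5218 units


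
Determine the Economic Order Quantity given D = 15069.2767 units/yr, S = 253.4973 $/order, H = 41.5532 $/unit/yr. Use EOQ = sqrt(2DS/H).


2*D*S = 2 * 15069.2767 * 253.4973 = 7640041.9128
2*D*S/H = 183861.6981
EOQ = sqrt(183861.6981) = 428.7910

428.7910 units


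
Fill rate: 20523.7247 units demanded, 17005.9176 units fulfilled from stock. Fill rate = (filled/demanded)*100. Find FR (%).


FR = 17005.9176 / 20523.7247 * 100 = 82.8598

82.8598%


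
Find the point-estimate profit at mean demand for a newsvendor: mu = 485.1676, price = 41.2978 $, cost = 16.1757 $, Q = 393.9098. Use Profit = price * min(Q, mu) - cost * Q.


Sales at mu = min(393.9098, 485.1676) = 393.9098
Revenue = 41.2978 * 393.9098 = 16267.6081
Total cost = 16.1757 * 393.9098 = 6371.7668
Profit = 16267.6081 - 6371.7668 = 9895.8414

9895.8414 $


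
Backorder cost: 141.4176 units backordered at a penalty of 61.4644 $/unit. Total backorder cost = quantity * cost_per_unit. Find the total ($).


Total = 141.4176 * 61.4644 = 8692.1479

8692.1479 $


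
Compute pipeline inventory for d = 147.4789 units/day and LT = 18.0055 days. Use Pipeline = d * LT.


Pipeline = 147.4789 * 18.0055 = 2655.4313

2655.4313 units


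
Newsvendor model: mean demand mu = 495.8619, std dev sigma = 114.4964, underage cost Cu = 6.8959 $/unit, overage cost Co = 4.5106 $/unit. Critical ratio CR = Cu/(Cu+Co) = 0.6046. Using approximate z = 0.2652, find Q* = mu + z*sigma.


CR = Cu/(Cu+Co) = 6.8959/(6.8959+4.5106) = 0.6046
z = 0.2652
Q* = 495.8619 + 0.2652 * 114.4964 = 526.2263

526.2263 units


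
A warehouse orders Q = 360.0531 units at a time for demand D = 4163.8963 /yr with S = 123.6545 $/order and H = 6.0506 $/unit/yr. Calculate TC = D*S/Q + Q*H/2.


Ordering cost = D*S/Q = 1430.0238
Holding cost = Q*H/2 = 1089.2686
TC = 1430.0238 + 1089.2686 = 2519.2925

2519.2925 $/yr


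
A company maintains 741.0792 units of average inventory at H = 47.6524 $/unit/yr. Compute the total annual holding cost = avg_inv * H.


Cost = 741.0792 * 47.6524 = 35314.2025

35314.2025 $/yr


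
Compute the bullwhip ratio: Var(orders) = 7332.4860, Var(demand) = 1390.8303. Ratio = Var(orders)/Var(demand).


BW = 7332.4860 / 1390.8303 = 5.2720

5.2720


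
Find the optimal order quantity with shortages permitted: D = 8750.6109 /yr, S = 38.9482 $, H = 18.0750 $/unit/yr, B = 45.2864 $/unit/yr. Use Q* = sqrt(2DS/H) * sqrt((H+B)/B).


sqrt(2DS/H) = 194.1953
sqrt((H+B)/B) = 1.1828
Q* = 194.1953 * 1.1828 = 229.7033

229.7033 units


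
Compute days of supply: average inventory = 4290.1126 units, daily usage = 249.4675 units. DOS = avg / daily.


DOS = 4290.1126 / 249.4675 = 17.1971

17.1971 days


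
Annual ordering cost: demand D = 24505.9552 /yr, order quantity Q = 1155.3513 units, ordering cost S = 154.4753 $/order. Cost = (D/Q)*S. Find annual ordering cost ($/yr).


Number of orders = D/Q = 21.2108
Cost = 21.2108 * 154.4753 = 3276.5487

3276.5487 $/yr


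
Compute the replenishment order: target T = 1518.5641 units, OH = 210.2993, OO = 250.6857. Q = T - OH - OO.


Inventory position = OH + OO = 210.2993 + 250.6857 = 460.9850
Q = 1518.5641 - 460.9850 = 1057.5791

1057.5791 units


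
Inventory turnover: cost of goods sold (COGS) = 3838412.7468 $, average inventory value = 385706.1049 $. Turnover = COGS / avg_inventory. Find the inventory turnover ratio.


Turnover = 3838412.7468 / 385706.1049 = 9.9517

9.9517


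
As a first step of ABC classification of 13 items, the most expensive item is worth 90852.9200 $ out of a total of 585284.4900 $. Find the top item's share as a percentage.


Top item = 90852.9200
Total = 585284.4900
Percentage = 90852.9200 / 585284.4900 * 100 = 15.5229

15.5229%


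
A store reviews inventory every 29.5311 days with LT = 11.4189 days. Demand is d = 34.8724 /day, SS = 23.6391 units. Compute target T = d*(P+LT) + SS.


P + LT = 40.9500
d*(P+LT) = 34.8724 * 40.9500 = 1428.0248
T = 1428.0248 + 23.6391 = 1451.6639

1451.6639 units


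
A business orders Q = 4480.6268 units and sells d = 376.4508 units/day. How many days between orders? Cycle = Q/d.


Cycle = 4480.6268 / 376.4508 = 11.9023

11.9023 days


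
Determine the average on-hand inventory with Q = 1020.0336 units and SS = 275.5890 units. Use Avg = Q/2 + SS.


Q/2 = 510.0168
Avg = 510.0168 + 275.5890 = 785.6058

785.6058 units


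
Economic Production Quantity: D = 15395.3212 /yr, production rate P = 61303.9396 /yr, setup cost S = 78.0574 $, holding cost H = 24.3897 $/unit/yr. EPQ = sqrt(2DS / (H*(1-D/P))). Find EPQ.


1 - D/P = 1 - 0.2511 = 0.7489
H*(1-D/P) = 18.2647
2DS = 2403437.4901
EPQ = sqrt(131589.2872) = 362.7524

362.7524 units


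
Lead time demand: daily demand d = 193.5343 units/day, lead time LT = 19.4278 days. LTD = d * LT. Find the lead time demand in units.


LTD = 193.5343 * 19.4278 = 3759.9457

3759.9457 units


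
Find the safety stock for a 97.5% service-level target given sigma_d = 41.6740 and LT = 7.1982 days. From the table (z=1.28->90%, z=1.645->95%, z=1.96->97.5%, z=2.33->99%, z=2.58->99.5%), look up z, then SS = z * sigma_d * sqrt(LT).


From the table, SL = 97.5% corresponds to z = 1.96
sqrt(LT) = sqrt(7.1982) = 2.6829
SS = 1.96 * 41.6740 * 2.6829 = 219.1458

219.1458 units


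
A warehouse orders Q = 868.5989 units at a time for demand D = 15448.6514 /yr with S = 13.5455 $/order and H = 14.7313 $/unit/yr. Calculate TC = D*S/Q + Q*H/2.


Ordering cost = D*S/Q = 240.9164
Holding cost = Q*H/2 = 6397.7955
TC = 240.9164 + 6397.7955 = 6638.7119

6638.7119 $/yr


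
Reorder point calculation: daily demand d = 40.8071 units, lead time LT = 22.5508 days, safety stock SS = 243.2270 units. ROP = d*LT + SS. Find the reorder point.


d*LT = 40.8071 * 22.5508 = 920.2328
ROP = 920.2328 + 243.2270 = 1163.4598

1163.4598 units


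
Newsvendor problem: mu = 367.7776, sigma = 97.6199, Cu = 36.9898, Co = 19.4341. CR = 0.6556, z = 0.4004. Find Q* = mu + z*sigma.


CR = Cu/(Cu+Co) = 36.9898/(36.9898+19.4341) = 0.6556
z = 0.4004
Q* = 367.7776 + 0.4004 * 97.6199 = 406.8646

406.8646 units


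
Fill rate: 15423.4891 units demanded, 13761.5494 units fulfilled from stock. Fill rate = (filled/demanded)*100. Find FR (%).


FR = 13761.5494 / 15423.4891 * 100 = 89.2246

89.2246%


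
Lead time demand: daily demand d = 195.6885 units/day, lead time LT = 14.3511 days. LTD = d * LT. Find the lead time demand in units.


LTD = 195.6885 * 14.3511 = 2808.3452

2808.3452 units


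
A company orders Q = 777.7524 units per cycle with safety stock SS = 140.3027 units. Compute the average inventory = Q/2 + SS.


Q/2 = 388.8762
Avg = 388.8762 + 140.3027 = 529.1789

529.1789 units


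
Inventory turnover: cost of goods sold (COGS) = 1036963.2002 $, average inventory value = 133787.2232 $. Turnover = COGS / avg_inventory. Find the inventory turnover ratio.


Turnover = 1036963.2002 / 133787.2232 = 7.7508

7.7508


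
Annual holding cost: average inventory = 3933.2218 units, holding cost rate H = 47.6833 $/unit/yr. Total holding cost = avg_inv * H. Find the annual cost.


Cost = 3933.2218 * 47.6833 = 187548.9951

187548.9951 $/yr


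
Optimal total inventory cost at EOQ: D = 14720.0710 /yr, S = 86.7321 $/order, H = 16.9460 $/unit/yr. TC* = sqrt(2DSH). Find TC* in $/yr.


2*D*S*H = 43270006.8909
TC* = sqrt(43270006.8909) = 6577.9941

6577.9941 $/yr


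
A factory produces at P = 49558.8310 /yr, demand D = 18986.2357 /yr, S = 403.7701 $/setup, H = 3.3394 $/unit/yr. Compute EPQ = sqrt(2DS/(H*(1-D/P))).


1 - D/P = 1 - 0.3831 = 0.6169
H*(1-D/P) = 2.0601
2DS = 15332148.5744
EPQ = sqrt(7442576.7591) = 2728.1086

2728.1086 units


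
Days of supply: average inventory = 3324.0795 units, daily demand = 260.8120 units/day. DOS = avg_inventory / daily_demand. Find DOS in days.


DOS = 3324.0795 / 260.8120 = 12.7451

12.7451 days


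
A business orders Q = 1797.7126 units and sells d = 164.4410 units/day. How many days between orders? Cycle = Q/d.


Cycle = 1797.7126 / 164.4410 = 10.9323

10.9323 days


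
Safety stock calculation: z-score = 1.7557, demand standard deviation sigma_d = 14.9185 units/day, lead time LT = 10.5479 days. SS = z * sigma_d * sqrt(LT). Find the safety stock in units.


sqrt(LT) = sqrt(10.5479) = 3.2478
SS = 1.7557 * 14.9185 * 3.2478 = 85.0665

85.0665 units


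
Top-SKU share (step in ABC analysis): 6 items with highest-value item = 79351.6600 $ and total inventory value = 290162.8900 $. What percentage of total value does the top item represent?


Top item = 79351.6600
Total = 290162.8900
Percentage = 79351.6600 / 290162.8900 * 100 = 27.3473

27.3473%


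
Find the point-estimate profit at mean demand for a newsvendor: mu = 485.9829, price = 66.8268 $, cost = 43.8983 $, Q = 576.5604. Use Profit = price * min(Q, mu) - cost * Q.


Sales at mu = min(576.5604, 485.9829) = 485.9829
Revenue = 66.8268 * 485.9829 = 32476.6821
Total cost = 43.8983 * 576.5604 = 25310.0214
Profit = 32476.6821 - 25310.0214 = 7166.6607

7166.6607 $


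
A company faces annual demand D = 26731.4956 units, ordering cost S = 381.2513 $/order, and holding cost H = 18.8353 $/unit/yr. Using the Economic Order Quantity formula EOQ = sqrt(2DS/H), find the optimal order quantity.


2*D*S = 2 * 26731.4956 * 381.2513 = 20382834.8969
2*D*S/H = 1082161.4148
EOQ = sqrt(1082161.4148) = 1040.2699

1040.2699 units


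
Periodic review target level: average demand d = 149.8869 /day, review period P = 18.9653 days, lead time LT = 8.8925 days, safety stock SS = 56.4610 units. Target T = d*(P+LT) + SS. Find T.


P + LT = 27.8578
d*(P+LT) = 149.8869 * 27.8578 = 4175.5193
T = 4175.5193 + 56.4610 = 4231.9803

4231.9803 units


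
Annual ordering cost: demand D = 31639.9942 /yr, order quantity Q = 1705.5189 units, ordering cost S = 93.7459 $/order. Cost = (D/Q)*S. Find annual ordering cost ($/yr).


Number of orders = D/Q = 18.5515
Cost = 18.5515 * 93.7459 = 1739.1304

1739.1304 $/yr


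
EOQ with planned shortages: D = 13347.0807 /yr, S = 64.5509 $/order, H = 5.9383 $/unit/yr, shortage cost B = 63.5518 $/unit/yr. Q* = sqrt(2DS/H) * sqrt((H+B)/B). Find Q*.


sqrt(2DS/H) = 538.6767
sqrt((H+B)/B) = 1.0457
Q* = 538.6767 * 1.0457 = 563.2819

563.2819 units


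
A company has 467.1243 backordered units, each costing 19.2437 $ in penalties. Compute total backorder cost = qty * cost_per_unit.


Total = 467.1243 * 19.2437 = 8989.1999

8989.1999 $


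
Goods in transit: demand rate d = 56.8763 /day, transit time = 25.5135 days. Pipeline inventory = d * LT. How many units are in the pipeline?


Pipeline = 56.8763 * 25.5135 = 1451.1135

1451.1135 units


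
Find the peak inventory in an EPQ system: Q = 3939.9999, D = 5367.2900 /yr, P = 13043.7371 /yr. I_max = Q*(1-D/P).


D/P = 0.4115
1 - D/P = 0.5885
I_max = 3939.9999 * 0.5885 = 2318.7527

2318.7527 units


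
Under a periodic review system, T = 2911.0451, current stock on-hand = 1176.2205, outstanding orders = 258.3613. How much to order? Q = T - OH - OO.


Inventory position = OH + OO = 1176.2205 + 258.3613 = 1434.5818
Q = 2911.0451 - 1434.5818 = 1476.4633

1476.4633 units


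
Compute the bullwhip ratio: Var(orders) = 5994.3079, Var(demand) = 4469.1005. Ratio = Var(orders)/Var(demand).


BW = 5994.3079 / 4469.1005 = 1.3413

1.3413


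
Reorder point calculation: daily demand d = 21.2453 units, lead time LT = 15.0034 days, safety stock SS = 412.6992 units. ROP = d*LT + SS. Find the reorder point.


d*LT = 21.2453 * 15.0034 = 318.7517
ROP = 318.7517 + 412.6992 = 731.4509

731.4509 units


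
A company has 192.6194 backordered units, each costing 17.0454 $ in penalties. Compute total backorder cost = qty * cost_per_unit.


Total = 192.6194 * 17.0454 = 3283.2747

3283.2747 $


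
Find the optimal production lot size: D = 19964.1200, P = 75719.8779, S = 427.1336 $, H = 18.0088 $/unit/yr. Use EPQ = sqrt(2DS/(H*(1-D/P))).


1 - D/P = 1 - 0.2637 = 0.7363
H*(1-D/P) = 13.2606
2DS = 17054692.8929
EPQ = sqrt(1286113.5380) = 1134.0695

1134.0695 units


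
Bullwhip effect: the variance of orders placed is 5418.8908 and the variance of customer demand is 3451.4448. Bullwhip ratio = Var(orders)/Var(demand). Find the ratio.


BW = 5418.8908 / 3451.4448 = 1.5700

1.5700


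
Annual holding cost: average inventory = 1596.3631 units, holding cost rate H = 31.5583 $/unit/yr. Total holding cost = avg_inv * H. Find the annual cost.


Cost = 1596.3631 * 31.5583 = 50378.5056

50378.5056 $/yr


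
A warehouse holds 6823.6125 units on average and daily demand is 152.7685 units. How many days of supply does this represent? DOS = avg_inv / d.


DOS = 6823.6125 / 152.7685 = 44.6664

44.6664 days


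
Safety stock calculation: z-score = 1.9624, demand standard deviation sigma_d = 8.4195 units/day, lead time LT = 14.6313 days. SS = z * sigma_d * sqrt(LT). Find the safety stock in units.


sqrt(LT) = sqrt(14.6313) = 3.8251
SS = 1.9624 * 8.4195 * 3.8251 = 63.1997

63.1997 units


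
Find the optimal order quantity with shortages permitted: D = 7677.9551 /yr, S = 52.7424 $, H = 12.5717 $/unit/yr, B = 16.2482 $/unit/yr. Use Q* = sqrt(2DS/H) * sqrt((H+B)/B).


sqrt(2DS/H) = 253.8170
sqrt((H+B)/B) = 1.3318
Q* = 253.8170 * 1.3318 = 338.0371

338.0371 units


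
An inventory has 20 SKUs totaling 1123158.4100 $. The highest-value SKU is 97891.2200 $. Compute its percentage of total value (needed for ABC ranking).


Top item = 97891.2200
Total = 1123158.4100
Percentage = 97891.2200 / 1123158.4100 * 100 = 8.7157

8.7157%


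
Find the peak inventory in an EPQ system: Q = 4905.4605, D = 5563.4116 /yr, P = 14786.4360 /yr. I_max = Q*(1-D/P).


D/P = 0.3763
1 - D/P = 0.6237
I_max = 4905.4605 * 0.6237 = 3059.7760

3059.7760 units


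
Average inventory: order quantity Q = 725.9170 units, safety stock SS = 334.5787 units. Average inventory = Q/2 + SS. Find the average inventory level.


Q/2 = 362.9585
Avg = 362.9585 + 334.5787 = 697.5372

697.5372 units


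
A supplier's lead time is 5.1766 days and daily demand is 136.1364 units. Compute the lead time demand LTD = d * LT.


LTD = 136.1364 * 5.1766 = 704.7237

704.7237 units


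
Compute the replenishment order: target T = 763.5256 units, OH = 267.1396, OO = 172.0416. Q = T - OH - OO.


Inventory position = OH + OO = 267.1396 + 172.0416 = 439.1812
Q = 763.5256 - 439.1812 = 324.3444

324.3444 units


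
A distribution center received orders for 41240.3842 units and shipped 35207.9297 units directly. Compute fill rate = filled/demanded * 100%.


FR = 35207.9297 / 41240.3842 * 100 = 85.3725

85.3725%


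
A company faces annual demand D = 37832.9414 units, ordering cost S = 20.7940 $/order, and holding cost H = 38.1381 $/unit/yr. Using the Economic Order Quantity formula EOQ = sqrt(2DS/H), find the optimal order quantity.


2*D*S = 2 * 37832.9414 * 20.7940 = 1573396.3669
2*D*S/H = 41255.2373
EOQ = sqrt(41255.2373) = 203.1139

203.1139 units


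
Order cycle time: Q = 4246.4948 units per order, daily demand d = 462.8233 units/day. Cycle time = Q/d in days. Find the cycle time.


Cycle = 4246.4948 / 462.8233 = 9.1752

9.1752 days


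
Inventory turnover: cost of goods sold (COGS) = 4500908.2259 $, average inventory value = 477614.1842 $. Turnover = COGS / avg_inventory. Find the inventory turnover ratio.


Turnover = 4500908.2259 / 477614.1842 = 9.4237

9.4237


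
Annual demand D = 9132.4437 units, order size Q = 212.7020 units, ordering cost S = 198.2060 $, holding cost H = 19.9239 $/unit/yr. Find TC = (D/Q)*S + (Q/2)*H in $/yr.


Ordering cost = D*S/Q = 8510.0523
Holding cost = Q*H/2 = 2118.9267
TC = 8510.0523 + 2118.9267 = 10628.9789

10628.9789 $/yr


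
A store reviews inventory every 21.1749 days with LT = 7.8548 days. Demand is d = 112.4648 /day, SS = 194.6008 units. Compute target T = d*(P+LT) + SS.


P + LT = 29.0297
d*(P+LT) = 112.4648 * 29.0297 = 3264.8194
T = 3264.8194 + 194.6008 = 3459.4202

3459.4202 units


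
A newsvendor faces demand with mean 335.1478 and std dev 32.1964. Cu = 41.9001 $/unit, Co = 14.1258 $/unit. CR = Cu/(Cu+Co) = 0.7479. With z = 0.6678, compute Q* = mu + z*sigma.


CR = Cu/(Cu+Co) = 41.9001/(41.9001+14.1258) = 0.7479
z = 0.6678
Q* = 335.1478 + 0.6678 * 32.1964 = 356.6486

356.6486 units


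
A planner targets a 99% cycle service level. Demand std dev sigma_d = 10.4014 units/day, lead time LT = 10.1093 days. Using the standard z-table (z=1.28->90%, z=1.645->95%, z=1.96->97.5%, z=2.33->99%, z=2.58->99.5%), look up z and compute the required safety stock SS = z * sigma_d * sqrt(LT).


From the table, SL = 99% corresponds to z = 2.33
sqrt(LT) = sqrt(10.1093) = 3.1795
SS = 2.33 * 10.4014 * 3.1795 = 77.0563

77.0563 units


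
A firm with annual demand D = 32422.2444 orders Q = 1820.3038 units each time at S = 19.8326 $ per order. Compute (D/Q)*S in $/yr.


Number of orders = D/Q = 17.8114
Cost = 17.8114 * 19.8326 = 353.2473

353.2473 $/yr


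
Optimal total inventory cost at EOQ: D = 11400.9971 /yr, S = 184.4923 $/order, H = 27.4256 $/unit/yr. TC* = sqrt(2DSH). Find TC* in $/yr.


2*D*S*H = 115373804.3988
TC* = sqrt(115373804.3988) = 10741.2199

10741.2199 $/yr


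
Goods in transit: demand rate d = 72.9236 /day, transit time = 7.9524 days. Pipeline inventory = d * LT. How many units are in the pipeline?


Pipeline = 72.9236 * 7.9524 = 579.9176

579.9176 units


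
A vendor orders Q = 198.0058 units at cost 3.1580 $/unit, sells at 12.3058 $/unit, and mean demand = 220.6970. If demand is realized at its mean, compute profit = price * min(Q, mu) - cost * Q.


Sales at mu = min(198.0058, 220.6970) = 198.0058
Revenue = 12.3058 * 198.0058 = 2436.6198
Total cost = 3.1580 * 198.0058 = 625.3023
Profit = 2436.6198 - 625.3023 = 1811.3175

1811.3175 $


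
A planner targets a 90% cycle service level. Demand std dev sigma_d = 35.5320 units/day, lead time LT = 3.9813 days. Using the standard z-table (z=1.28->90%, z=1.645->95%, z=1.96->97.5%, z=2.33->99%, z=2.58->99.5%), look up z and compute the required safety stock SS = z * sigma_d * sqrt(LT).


From the table, SL = 90% corresponds to z = 1.28
sqrt(LT) = sqrt(3.9813) = 1.9953
SS = 1.28 * 35.5320 * 1.9953 = 90.7490

90.7490 units


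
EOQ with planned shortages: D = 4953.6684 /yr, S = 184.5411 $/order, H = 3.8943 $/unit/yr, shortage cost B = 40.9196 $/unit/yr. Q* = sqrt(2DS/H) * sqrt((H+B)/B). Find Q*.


sqrt(2DS/H) = 685.1889
sqrt((H+B)/B) = 1.0465
Q* = 685.1889 * 1.0465 = 717.0526

717.0526 units


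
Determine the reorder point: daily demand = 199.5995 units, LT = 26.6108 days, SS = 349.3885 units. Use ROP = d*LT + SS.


d*LT = 199.5995 * 26.6108 = 5311.5024
ROP = 5311.5024 + 349.3885 = 5660.8909

5660.8909 units


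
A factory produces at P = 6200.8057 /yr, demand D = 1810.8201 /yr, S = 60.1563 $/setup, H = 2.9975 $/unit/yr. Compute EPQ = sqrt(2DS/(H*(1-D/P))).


1 - D/P = 1 - 0.2920 = 0.7080
H*(1-D/P) = 2.1221
2DS = 217864.4744
EPQ = sqrt(102662.5989) = 320.4100

320.4100 units


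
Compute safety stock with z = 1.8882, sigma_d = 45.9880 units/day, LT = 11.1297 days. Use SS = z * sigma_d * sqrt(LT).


sqrt(LT) = sqrt(11.1297) = 3.3361
SS = 1.8882 * 45.9880 * 3.3361 = 289.6905

289.6905 units
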